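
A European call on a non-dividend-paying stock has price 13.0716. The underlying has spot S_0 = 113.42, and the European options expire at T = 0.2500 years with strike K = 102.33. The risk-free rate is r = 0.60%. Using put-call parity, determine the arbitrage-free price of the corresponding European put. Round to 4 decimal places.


Answer: Put price = 1.8282

Derivation:
Put-call parity: C - P = S_0 * exp(-qT) - K * exp(-rT).
S_0 * exp(-qT) = 113.4200 * 1.00000000 = 113.42000000
K * exp(-rT) = 102.3300 * 0.99850112 = 102.17662006
P = C - S*exp(-qT) + K*exp(-rT)
P = 13.0716 - 113.42000000 + 102.17662006 = 1.8282


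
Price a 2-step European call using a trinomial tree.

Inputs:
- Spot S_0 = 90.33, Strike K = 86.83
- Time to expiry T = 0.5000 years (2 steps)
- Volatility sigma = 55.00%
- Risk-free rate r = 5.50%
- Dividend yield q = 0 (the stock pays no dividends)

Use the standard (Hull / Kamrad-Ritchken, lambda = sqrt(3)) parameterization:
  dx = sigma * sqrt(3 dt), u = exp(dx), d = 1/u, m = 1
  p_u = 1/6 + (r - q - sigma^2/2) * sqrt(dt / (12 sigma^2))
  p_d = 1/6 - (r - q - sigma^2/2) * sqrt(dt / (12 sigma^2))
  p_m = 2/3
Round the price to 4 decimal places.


Answer: Price = V(0,0) = 15.3160

Derivation:
dt = T/N = 0.250000; dx = sigma*sqrt(3*dt) = 0.476314
u = exp(dx) = 1.610128; d = 1/u = 0.621068
p_u = 0.141408, p_m = 0.666667, p_d = 0.191926
Discount per step: exp(-r*dt) = 0.986344
Stock lattice S(k, j) with j the centered position index:
  k=0: S(0,+0) = 90.3300
  k=1: S(1,-1) = 56.1011; S(1,+0) = 90.3300; S(1,+1) = 145.4429
  k=2: S(2,-2) = 34.8426; S(2,-1) = 56.1011; S(2,+0) = 90.3300; S(2,+1) = 145.4429; S(2,+2) = 234.1818
Terminal payoffs V(N, j) = max(S_T - K, 0):
  V(2,-2) = 0.000000; V(2,-1) = 0.000000; V(2,+0) = 3.500000; V(2,+1) = 58.612905; V(2,+2) = 147.351762
Backward induction: V(k, j) = exp(-r*dt) * [p_u * V(k+1, j+1) + p_m * V(k+1, j) + p_d * V(k+1, j-1)]
  V(1,-1) = exp(-r*dt) * [p_u*3.500000 + p_m*0.000000 + p_d*0.000000] = 0.488168
  V(1,+0) = exp(-r*dt) * [p_u*58.612905 + p_m*3.500000 + p_d*0.000000] = 10.476595
  V(1,+1) = exp(-r*dt) * [p_u*147.351762 + p_m*58.612905 + p_d*3.500000] = 59.756343
  V(0,+0) = exp(-r*dt) * [p_u*59.756343 + p_m*10.476595 + p_d*0.488168] = 15.316039


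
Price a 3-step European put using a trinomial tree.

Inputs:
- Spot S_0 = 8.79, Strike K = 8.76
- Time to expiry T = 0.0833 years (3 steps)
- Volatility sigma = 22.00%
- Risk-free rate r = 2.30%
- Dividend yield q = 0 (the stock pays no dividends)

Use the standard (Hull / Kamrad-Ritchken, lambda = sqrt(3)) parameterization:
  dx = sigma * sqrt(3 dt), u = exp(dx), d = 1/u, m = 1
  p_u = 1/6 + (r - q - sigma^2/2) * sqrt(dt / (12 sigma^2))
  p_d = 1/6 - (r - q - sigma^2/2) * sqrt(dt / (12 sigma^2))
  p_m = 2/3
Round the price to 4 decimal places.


Answer: Price = V(0,0) = 0.1841

Derivation:
dt = T/N = 0.027767; dx = sigma*sqrt(3*dt) = 0.063496
u = exp(dx) = 1.065555; d = 1/u = 0.938478
p_u = 0.166404, p_m = 0.666667, p_d = 0.166929
Discount per step: exp(-r*dt) = 0.999362
Stock lattice S(k, j) with j the centered position index:
  k=0: S(0,+0) = 8.7900
  k=1: S(1,-1) = 8.2492; S(1,+0) = 8.7900; S(1,+1) = 9.3662
  k=2: S(2,-2) = 7.7417; S(2,-1) = 8.2492; S(2,+0) = 8.7900; S(2,+1) = 9.3662; S(2,+2) = 9.9802
  k=3: S(3,-3) = 7.2654; S(3,-2) = 7.7417; S(3,-1) = 8.2492; S(3,+0) = 8.7900; S(3,+1) = 9.3662; S(3,+2) = 9.9802; S(3,+3) = 10.6345
Terminal payoffs V(N, j) = max(K - S_T, 0):
  V(3,-3) = 1.494572; V(3,-2) = 1.018286; V(3,-1) = 0.510778; V(3,+0) = 0.000000; V(3,+1) = 0.000000; V(3,+2) = 0.000000; V(3,+3) = 0.000000
Backward induction: V(k, j) = exp(-r*dt) * [p_u * V(k+1, j+1) + p_m * V(k+1, j) + p_d * V(k+1, j-1)]
  V(2,-2) = exp(-r*dt) * [p_u*0.510778 + p_m*1.018286 + p_d*1.494572] = 1.012694
  V(2,-1) = exp(-r*dt) * [p_u*0.000000 + p_m*0.510778 + p_d*1.018286] = 0.510174
  V(2,+0) = exp(-r*dt) * [p_u*0.000000 + p_m*0.000000 + p_d*0.510778] = 0.085209
  V(2,+1) = exp(-r*dt) * [p_u*0.000000 + p_m*0.000000 + p_d*0.000000] = 0.000000
  V(2,+2) = exp(-r*dt) * [p_u*0.000000 + p_m*0.000000 + p_d*0.000000] = 0.000000
  V(1,-1) = exp(-r*dt) * [p_u*0.085209 + p_m*0.510174 + p_d*1.012694] = 0.523009
  V(1,+0) = exp(-r*dt) * [p_u*0.000000 + p_m*0.085209 + p_d*0.510174] = 0.141878
  V(1,+1) = exp(-r*dt) * [p_u*0.000000 + p_m*0.000000 + p_d*0.085209] = 0.014215
  V(0,+0) = exp(-r*dt) * [p_u*0.014215 + p_m*0.141878 + p_d*0.523009] = 0.184139


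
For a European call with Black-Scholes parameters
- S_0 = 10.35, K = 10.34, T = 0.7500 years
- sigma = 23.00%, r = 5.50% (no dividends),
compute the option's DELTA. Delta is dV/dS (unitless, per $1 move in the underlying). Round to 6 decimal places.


d1 = 0.3115389615; d2 = 0.1123531186
phi(d1) = 0.3800445503; exp(-qT) = 1.0000000000; exp(-rT) = 0.9595892027
N(d1) = 0.6223045357
Delta = exp(-qT) * N(d1) = 1.0000000000 * 0.6223045357 = 0.622305

Answer: Delta = 0.622305


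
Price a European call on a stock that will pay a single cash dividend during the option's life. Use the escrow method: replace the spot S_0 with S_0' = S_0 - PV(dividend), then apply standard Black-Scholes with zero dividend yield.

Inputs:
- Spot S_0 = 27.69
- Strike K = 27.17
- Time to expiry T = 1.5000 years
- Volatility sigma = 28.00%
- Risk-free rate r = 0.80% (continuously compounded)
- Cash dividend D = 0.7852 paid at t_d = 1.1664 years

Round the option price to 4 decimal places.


PV(D) = D * exp(-r * t_d) = 0.7852 * 0.99071220 = 0.77790722
S_0' = S_0 - PV(D) = 27.6900 - 0.77790722 = 26.91209278
d1 = (ln(S_0'/K) + (r + sigma^2/2)*T) / (sigma*sqrt(T)) = 0.17864452
d2 = d1 - sigma*sqrt(T) = -0.16428405
exp(-rT) = 0.98807171
N(d1) = 0.57089158; N(d2) = 0.43475377
C = S_0' * N(d1) - K * exp(-rT) * N(d2) = 26.91209278 * 0.57089158 - 27.1700 * 0.98807171 * 0.43475377 = 3.6925

Answer: Price = 3.6925


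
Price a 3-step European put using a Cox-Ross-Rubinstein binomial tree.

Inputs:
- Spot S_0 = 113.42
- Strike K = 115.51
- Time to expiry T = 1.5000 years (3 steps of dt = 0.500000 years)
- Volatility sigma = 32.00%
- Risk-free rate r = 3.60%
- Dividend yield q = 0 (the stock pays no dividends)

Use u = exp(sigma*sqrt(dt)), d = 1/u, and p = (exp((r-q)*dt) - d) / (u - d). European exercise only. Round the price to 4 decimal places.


Answer: Price = V(0,0) = 16.7577

Derivation:
dt = T/N = 0.500000
u = exp(sigma*sqrt(dt)) = 1.253919; d = 1/u = 0.797499
p = (exp((r-q)*dt) - d) / (u - d) = 0.483466
Discount per step: exp(-r*dt) = 0.982161
Stock lattice S(k, i) with i counting down-moves:
  k=0: S(0,0) = 113.4200
  k=1: S(1,0) = 142.2195; S(1,1) = 90.4524
  k=2: S(2,0) = 178.3318; S(2,1) = 113.4200; S(2,2) = 72.1357
  k=3: S(3,0) = 223.6138; S(3,1) = 142.2195; S(3,2) = 90.4524; S(3,3) = 57.5282
Terminal payoffs V(N, i) = max(K - S_T, 0):
  V(3,0) = 0.000000; V(3,1) = 0.000000; V(3,2) = 25.057616; V(3,3) = 57.981802
Backward induction: V(k, i) = exp(-r*dt) * [p * V(k+1, i) + (1-p) * V(k+1, i+1)].
  V(2,0) = exp(-r*dt) * [p*0.000000 + (1-p)*0.000000] = 0.000000
  V(2,1) = exp(-r*dt) * [p*0.000000 + (1-p)*25.057616] = 12.712218
  V(2,2) = exp(-r*dt) * [p*25.057616 + (1-p)*57.981802] = 41.313697
  V(1,0) = exp(-r*dt) * [p*0.000000 + (1-p)*12.712218] = 6.449157
  V(1,1) = exp(-r*dt) * [p*12.712218 + (1-p)*41.313697] = 26.995534
  V(0,0) = exp(-r*dt) * [p*6.449157 + (1-p)*26.995534] = 16.757689


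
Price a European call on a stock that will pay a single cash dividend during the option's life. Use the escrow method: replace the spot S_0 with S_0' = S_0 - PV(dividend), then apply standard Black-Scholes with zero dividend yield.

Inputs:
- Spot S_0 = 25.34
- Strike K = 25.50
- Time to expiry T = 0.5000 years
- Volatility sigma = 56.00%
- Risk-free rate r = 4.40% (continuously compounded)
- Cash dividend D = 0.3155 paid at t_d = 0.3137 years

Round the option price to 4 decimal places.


PV(D) = D * exp(-r * t_d) = 0.3155 * 0.98629202 = 0.31117513
S_0' = S_0 - PV(D) = 25.3400 - 0.31117513 = 25.02882487
d1 = (ln(S_0'/K) + (r + sigma^2/2)*T) / (sigma*sqrt(T)) = 0.20644918
d2 = d1 - sigma*sqrt(T) = -0.18953062
exp(-rT) = 0.97824024
N(d1) = 0.58177997; N(d2) = 0.42483848
C = S_0' * N(d1) - K * exp(-rT) * N(d2) = 25.02882487 * 0.58177997 - 25.5000 * 0.97824024 * 0.42483848 = 3.9636

Answer: Price = 3.9636


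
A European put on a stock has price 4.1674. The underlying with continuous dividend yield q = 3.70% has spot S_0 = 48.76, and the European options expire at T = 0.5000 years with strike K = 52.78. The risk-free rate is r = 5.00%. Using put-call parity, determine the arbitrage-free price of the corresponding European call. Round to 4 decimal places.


Answer: Call price = 0.5568

Derivation:
Put-call parity: C - P = S_0 * exp(-qT) - K * exp(-rT).
S_0 * exp(-qT) = 48.7600 * 0.98167007 = 47.86623284
K * exp(-rT) = 52.7800 * 0.97530991 = 51.47685716
C = P + S*exp(-qT) - K*exp(-rT)
C = 4.1674 + 47.86623284 - 51.47685716 = 0.5568


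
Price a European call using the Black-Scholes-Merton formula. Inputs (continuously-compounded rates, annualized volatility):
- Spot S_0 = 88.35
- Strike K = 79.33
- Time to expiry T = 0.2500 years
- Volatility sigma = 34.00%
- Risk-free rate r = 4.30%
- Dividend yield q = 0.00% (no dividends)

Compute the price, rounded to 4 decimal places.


Answer: Price = 11.8980

Derivation:
d1 = (ln(S/K) + (r - q + 0.5*sigma^2) * T) / (sigma * sqrt(T)) = 0.78170489
d2 = d1 - sigma * sqrt(T) = 0.61170489
exp(-rT) = 0.98930757; exp(-qT) = 1.00000000
C = S_0 * exp(-qT) * N(d1) - K * exp(-rT) * N(d2)
N(d1) = 0.78280599; N(d2) = 0.72963349
C = 88.3500 * 1.00000000 * 0.78280599 - 79.3300 * 0.98930757 * 0.72963349 = 11.8980


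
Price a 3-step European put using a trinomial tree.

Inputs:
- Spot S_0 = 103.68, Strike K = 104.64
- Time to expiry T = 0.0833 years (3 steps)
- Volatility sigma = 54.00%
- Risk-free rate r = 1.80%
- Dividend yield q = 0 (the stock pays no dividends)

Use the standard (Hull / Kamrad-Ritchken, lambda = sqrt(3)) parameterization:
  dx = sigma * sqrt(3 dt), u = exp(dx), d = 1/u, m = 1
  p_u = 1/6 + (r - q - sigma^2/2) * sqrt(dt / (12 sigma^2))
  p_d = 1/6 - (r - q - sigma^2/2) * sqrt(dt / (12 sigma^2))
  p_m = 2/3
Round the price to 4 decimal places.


Answer: Price = V(0,0) = 6.4415

Derivation:
dt = T/N = 0.027767; dx = sigma*sqrt(3*dt) = 0.155853
u = exp(dx) = 1.168655; d = 1/u = 0.855685
p_u = 0.155282, p_m = 0.666667, p_d = 0.178051
Discount per step: exp(-r*dt) = 0.999500
Stock lattice S(k, j) with j the centered position index:
  k=0: S(0,+0) = 103.6800
  k=1: S(1,-1) = 88.7174; S(1,+0) = 103.6800; S(1,+1) = 121.1661
  k=2: S(2,-2) = 75.9141; S(2,-1) = 88.7174; S(2,+0) = 103.6800; S(2,+1) = 121.1661; S(2,+2) = 141.6014
  k=3: S(3,-3) = 64.9585; S(3,-2) = 75.9141; S(3,-1) = 88.7174; S(3,+0) = 103.6800; S(3,+1) = 121.1661; S(3,+2) = 141.6014; S(3,+3) = 165.4832
Terminal payoffs V(N, j) = max(K - S_T, 0):
  V(3,-3) = 39.681471; V(3,-2) = 28.725899; V(3,-1) = 15.922617; V(3,+0) = 0.960000; V(3,+1) = 0.000000; V(3,+2) = 0.000000; V(3,+3) = 0.000000
Backward induction: V(k, j) = exp(-r*dt) * [p_u * V(k+1, j+1) + p_m * V(k+1, j) + p_d * V(k+1, j-1)]
  V(2,-2) = exp(-r*dt) * [p_u*15.922617 + p_m*28.725899 + p_d*39.681471] = 28.674092
  V(2,-1) = exp(-r*dt) * [p_u*0.960000 + p_m*15.922617 + p_d*28.725899] = 15.870891
  V(2,+0) = exp(-r*dt) * [p_u*0.000000 + p_m*0.960000 + p_d*15.922617] = 3.473302
  V(2,+1) = exp(-r*dt) * [p_u*0.000000 + p_m*0.000000 + p_d*0.960000] = 0.170844
  V(2,+2) = exp(-r*dt) * [p_u*0.000000 + p_m*0.000000 + p_d*0.000000] = 0.000000
  V(1,-1) = exp(-r*dt) * [p_u*3.473302 + p_m*15.870891 + p_d*28.674092] = 16.217280
  V(1,+0) = exp(-r*dt) * [p_u*0.170844 + p_m*3.473302 + p_d*15.870891] = 5.165310
  V(1,+1) = exp(-r*dt) * [p_u*0.000000 + p_m*0.170844 + p_d*3.473302] = 0.731955
  V(0,+0) = exp(-r*dt) * [p_u*0.731955 + p_m*5.165310 + p_d*16.217280] = 6.441482


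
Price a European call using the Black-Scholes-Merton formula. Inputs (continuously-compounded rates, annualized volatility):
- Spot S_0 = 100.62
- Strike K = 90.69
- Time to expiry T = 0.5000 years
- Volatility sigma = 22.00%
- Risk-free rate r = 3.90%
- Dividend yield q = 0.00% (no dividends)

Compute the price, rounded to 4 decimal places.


Answer: Price = 13.4682

Derivation:
d1 = (ln(S/K) + (r - q + 0.5*sigma^2) * T) / (sigma * sqrt(T)) = 0.87105237
d2 = d1 - sigma * sqrt(T) = 0.71548887
exp(-rT) = 0.98068890; exp(-qT) = 1.00000000
C = S_0 * exp(-qT) * N(d1) - K * exp(-rT) * N(d2)
N(d1) = 0.80813722; N(d2) = 0.76284649
C = 100.6200 * 1.00000000 * 0.80813722 - 90.6900 * 0.98068890 * 0.76284649 = 13.4682


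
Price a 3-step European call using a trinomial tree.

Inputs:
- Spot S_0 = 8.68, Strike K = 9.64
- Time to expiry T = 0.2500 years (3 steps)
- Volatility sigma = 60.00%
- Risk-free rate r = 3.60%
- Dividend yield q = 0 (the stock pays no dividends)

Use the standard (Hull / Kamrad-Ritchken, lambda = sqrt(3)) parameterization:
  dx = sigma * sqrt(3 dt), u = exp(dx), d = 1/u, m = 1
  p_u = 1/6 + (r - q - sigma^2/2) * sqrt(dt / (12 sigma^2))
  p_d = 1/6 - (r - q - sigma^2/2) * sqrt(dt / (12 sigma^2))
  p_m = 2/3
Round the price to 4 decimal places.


dt = T/N = 0.083333; dx = sigma*sqrt(3*dt) = 0.300000
u = exp(dx) = 1.349859; d = 1/u = 0.740818
p_u = 0.146667, p_m = 0.666667, p_d = 0.186667
Discount per step: exp(-r*dt) = 0.997004
Stock lattice S(k, j) with j the centered position index:
  k=0: S(0,+0) = 8.6800
  k=1: S(1,-1) = 6.4303; S(1,+0) = 8.6800; S(1,+1) = 11.7168
  k=2: S(2,-2) = 4.7637; S(2,-1) = 6.4303; S(2,+0) = 8.6800; S(2,+1) = 11.7168; S(2,+2) = 15.8160
  k=3: S(3,-3) = 3.5290; S(3,-2) = 4.7637; S(3,-1) = 6.4303; S(3,+0) = 8.6800; S(3,+1) = 11.7168; S(3,+2) = 15.8160; S(3,+3) = 21.3494
Terminal payoffs V(N, j) = max(S_T - K, 0):
  V(3,-3) = 0.000000; V(3,-2) = 0.000000; V(3,-1) = 0.000000; V(3,+0) = 0.000000; V(3,+1) = 2.076774; V(3,+2) = 6.175991; V(3,+3) = 11.709355
Backward induction: V(k, j) = exp(-r*dt) * [p_u * V(k+1, j+1) + p_m * V(k+1, j) + p_d * V(k+1, j-1)]
  V(2,-2) = exp(-r*dt) * [p_u*0.000000 + p_m*0.000000 + p_d*0.000000] = 0.000000
  V(2,-1) = exp(-r*dt) * [p_u*0.000000 + p_m*0.000000 + p_d*0.000000] = 0.000000
  V(2,+0) = exp(-r*dt) * [p_u*2.076774 + p_m*0.000000 + p_d*0.000000] = 0.303681
  V(2,+1) = exp(-r*dt) * [p_u*6.175991 + p_m*2.076774 + p_d*0.000000] = 2.283468
  V(2,+2) = exp(-r*dt) * [p_u*11.709355 + p_m*6.175991 + p_d*2.076774] = 6.203725
  V(1,-1) = exp(-r*dt) * [p_u*0.303681 + p_m*0.000000 + p_d*0.000000] = 0.044406
  V(1,+0) = exp(-r*dt) * [p_u*2.283468 + p_m*0.303681 + p_d*0.000000] = 0.535753
  V(1,+1) = exp(-r*dt) * [p_u*6.203725 + p_m*2.283468 + p_d*0.303681] = 2.481423
  V(0,+0) = exp(-r*dt) * [p_u*2.481423 + p_m*0.535753 + p_d*0.044406] = 0.727215

Answer: Price = V(0,0) = 0.7272


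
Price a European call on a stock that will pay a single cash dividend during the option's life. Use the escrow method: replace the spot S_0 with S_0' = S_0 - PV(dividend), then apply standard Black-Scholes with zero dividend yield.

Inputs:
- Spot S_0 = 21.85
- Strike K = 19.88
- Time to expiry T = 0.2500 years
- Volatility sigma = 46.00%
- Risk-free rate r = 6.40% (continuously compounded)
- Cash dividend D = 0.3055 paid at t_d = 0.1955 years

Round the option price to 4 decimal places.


PV(D) = D * exp(-r * t_d) = 0.3055 * 0.98756595 = 0.30170140
S_0' = S_0 - PV(D) = 21.8500 - 0.30170140 = 21.54829860
d1 = (ln(S_0'/K) + (r + sigma^2/2)*T) / (sigma*sqrt(T)) = 0.53492461
d2 = d1 - sigma*sqrt(T) = 0.30492461
exp(-rT) = 0.98412732
N(d1) = 0.70364901; N(d2) = 0.61978822
C = S_0' * N(d1) - K * exp(-rT) * N(d2) = 21.54829860 * 0.70364901 - 19.8800 * 0.98412732 * 0.61978822 = 3.0366

Answer: Price = 3.0366


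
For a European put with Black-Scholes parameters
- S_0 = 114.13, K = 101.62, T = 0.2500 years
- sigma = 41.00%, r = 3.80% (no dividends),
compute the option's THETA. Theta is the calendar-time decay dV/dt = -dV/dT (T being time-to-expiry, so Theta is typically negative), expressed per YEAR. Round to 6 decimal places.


d1 = 0.7151721141; d2 = 0.5101721141
phi(d1) = 0.3089196372; exp(-qT) = 1.0000000000; exp(-rT) = 0.9905449824
Theta = -S*exp(-qT)*phi(d1)*sigma/(2*sqrt(T)) + r*K*exp(-rT)*N(-d2) - q*S*exp(-qT)*N(-d1)
N(-d1) = 0.2372513489; N(-d2) = 0.3049654434; sqrt(T) = 0.5000000000
Term 1 = -114.1300 * 1.0000000000 * 0.3089196372 * 0.4100 / (2 * 0.5000000000) = -14.4553692594
Term 2 = 0.0380 * 101.6200 * 0.9905449824 * 0.3049654434 = 1.1665077284
Term 3 = 0 (no dividend yield, q = 0)
Theta = -14.4553692594 + (1.1665077284) + (0.0000000000) = -13.288862

Answer: Theta = -13.288862


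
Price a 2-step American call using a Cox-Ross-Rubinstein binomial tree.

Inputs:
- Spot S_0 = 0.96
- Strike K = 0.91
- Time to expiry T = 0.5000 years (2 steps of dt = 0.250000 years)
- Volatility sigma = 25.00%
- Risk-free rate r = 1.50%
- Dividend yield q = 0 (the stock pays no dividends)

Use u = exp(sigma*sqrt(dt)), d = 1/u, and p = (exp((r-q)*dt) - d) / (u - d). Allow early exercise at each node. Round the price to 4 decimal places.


Answer: Price = V(0,0) = 0.0997

Derivation:
dt = T/N = 0.250000
u = exp(sigma*sqrt(dt)) = 1.133148; d = 1/u = 0.882497
p = (exp((r-q)*dt) - d) / (u - d) = 0.483780
Discount per step: exp(-r*dt) = 0.996257
Stock lattice S(k, i) with i counting down-moves:
  k=0: S(0,0) = 0.9600
  k=1: S(1,0) = 1.0878; S(1,1) = 0.8472
  k=2: S(2,0) = 1.2327; S(2,1) = 0.9600; S(2,2) = 0.7476
Terminal payoffs V(N, i) = max(S_T - K, 0):
  V(2,0) = 0.322664; V(2,1) = 0.050000; V(2,2) = 0.000000
Backward induction: V(k, i) = exp(-r*dt) * [p * V(k+1, i) + (1-p) * V(k+1, i+1)]; then take max(V_cont, immediate exercise) for American.
  V(1,0) = exp(-r*dt) * [p*0.322664 + (1-p)*0.050000] = 0.181229; exercise = 0.177823; V(1,0) = max -> 0.181229
  V(1,1) = exp(-r*dt) * [p*0.050000 + (1-p)*0.000000] = 0.024098; exercise = 0.000000; V(1,1) = max -> 0.024098
  V(0,0) = exp(-r*dt) * [p*0.181229 + (1-p)*0.024098] = 0.099740; exercise = 0.050000; V(0,0) = max -> 0.099740


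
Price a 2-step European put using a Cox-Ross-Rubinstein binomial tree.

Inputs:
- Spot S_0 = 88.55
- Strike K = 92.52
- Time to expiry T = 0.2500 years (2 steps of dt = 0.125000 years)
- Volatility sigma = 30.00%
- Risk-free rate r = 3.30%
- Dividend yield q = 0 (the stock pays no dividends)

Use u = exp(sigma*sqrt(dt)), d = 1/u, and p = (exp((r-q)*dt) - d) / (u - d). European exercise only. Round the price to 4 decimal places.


Answer: Price = V(0,0) = 7.2963

Derivation:
dt = T/N = 0.125000
u = exp(sigma*sqrt(dt)) = 1.111895; d = 1/u = 0.899365
p = (exp((r-q)*dt) - d) / (u - d) = 0.492957
Discount per step: exp(-r*dt) = 0.995883
Stock lattice S(k, i) with i counting down-moves:
  k=0: S(0,0) = 88.5500
  k=1: S(1,0) = 98.4583; S(1,1) = 79.6388
  k=2: S(2,0) = 109.4753; S(2,1) = 88.5500; S(2,2) = 71.6244
Terminal payoffs V(N, i) = max(K - S_T, 0):
  V(2,0) = 0.000000; V(2,1) = 3.970000; V(2,2) = 20.895634
Backward induction: V(k, i) = exp(-r*dt) * [p * V(k+1, i) + (1-p) * V(k+1, i+1)].
  V(1,0) = exp(-r*dt) * [p*0.000000 + (1-p)*3.970000] = 2.004673
  V(1,1) = exp(-r*dt) * [p*3.970000 + (1-p)*20.895634] = 12.500346
  V(0,0) = exp(-r*dt) * [p*2.004673 + (1-p)*12.500346] = 7.296267


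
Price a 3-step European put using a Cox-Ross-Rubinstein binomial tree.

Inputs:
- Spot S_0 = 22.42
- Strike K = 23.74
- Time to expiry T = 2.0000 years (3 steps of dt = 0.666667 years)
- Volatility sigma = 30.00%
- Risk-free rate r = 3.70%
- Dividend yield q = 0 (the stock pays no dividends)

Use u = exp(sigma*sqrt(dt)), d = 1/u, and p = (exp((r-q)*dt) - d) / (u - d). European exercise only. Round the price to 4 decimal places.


Answer: Price = V(0,0) = 3.8044

Derivation:
dt = T/N = 0.666667
u = exp(sigma*sqrt(dt)) = 1.277556; d = 1/u = 0.782744
p = (exp((r-q)*dt) - d) / (u - d) = 0.489538
Discount per step: exp(-r*dt) = 0.975635
Stock lattice S(k, i) with i counting down-moves:
  k=0: S(0,0) = 22.4200
  k=1: S(1,0) = 28.6428; S(1,1) = 17.5491
  k=2: S(2,0) = 36.5928; S(2,1) = 22.4200; S(2,2) = 13.7365
  k=3: S(3,0) = 46.7493; S(3,1) = 28.6428; S(3,2) = 17.5491; S(3,3) = 10.7522
Terminal payoffs V(N, i) = max(K - S_T, 0):
  V(3,0) = 0.000000; V(3,1) = 0.000000; V(3,2) = 6.190869; V(3,3) = 12.987842
Backward induction: V(k, i) = exp(-r*dt) * [p * V(k+1, i) + (1-p) * V(k+1, i+1)].
  V(2,0) = exp(-r*dt) * [p*0.000000 + (1-p)*0.000000] = 0.000000
  V(2,1) = exp(-r*dt) * [p*0.000000 + (1-p)*6.190869] = 3.083207
  V(2,2) = exp(-r*dt) * [p*6.190869 + (1-p)*12.987842] = 9.425091
  V(1,0) = exp(-r*dt) * [p*0.000000 + (1-p)*3.083207] = 1.535514
  V(1,1) = exp(-r*dt) * [p*3.083207 + (1-p)*9.425091] = 6.166502
  V(0,0) = exp(-r*dt) * [p*1.535514 + (1-p)*6.166502] = 3.804449


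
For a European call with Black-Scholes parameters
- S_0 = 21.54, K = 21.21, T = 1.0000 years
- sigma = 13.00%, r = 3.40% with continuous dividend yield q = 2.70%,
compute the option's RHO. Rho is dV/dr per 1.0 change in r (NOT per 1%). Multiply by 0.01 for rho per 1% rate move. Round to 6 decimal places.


Answer: Rho = 11.128881

Derivation:
d1 = 0.2376069473; d2 = 0.1076069473
phi(d1) = 0.3878381894; exp(-qT) = 0.9733612415; exp(-rT) = 0.9665715046
N(d2) = 0.5428462571
Rho = K*T*exp(-rT)*N(d2) = 21.2100 * 1.0000 * 0.9665715046 * 0.5428462571 = 11.128881


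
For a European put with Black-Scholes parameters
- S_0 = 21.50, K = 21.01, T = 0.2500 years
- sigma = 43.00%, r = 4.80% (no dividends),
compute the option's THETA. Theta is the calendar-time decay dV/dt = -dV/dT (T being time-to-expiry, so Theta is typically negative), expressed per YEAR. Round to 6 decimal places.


Answer: Theta = -3.079527

Derivation:
d1 = 0.2705438152; d2 = 0.0555438152
phi(d1) = 0.3846061285; exp(-qT) = 1.0000000000; exp(-rT) = 0.9880717129
Theta = -S*exp(-qT)*phi(d1)*sigma/(2*sqrt(T)) + r*K*exp(-rT)*N(-d2) - q*S*exp(-qT)*N(-d1)
N(-d1) = 0.3933709568; N(-d2) = 0.4778526121; sqrt(T) = 0.5000000000
Term 1 = -21.5000 * 1.0000000000 * 0.3846061285 * 0.4300 / (2 * 0.5000000000) = -3.5556836580
Term 2 = 0.0480 * 21.0100 * 0.9880717129 * 0.4778526121 = 0.4761565034
Term 3 = 0 (no dividend yield, q = 0)
Theta = -3.5556836580 + (0.4761565034) + (0.0000000000) = -3.079527


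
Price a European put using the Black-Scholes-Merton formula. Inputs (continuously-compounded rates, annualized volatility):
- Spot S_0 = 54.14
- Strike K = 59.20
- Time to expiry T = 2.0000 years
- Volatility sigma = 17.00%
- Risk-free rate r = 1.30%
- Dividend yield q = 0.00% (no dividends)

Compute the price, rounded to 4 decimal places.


d1 = (ln(S/K) + (r - q + 0.5*sigma^2) * T) / (sigma * sqrt(T)) = -0.14328586
d2 = d1 - sigma * sqrt(T) = -0.38370217
exp(-rT) = 0.97433509; exp(-qT) = 1.00000000
P = K * exp(-rT) * N(-d2) - S_0 * exp(-qT) * N(-d1)
N(-d1) = 0.55696779; N(-d2) = 0.64940040
P = 59.2000 * 0.97433509 * 0.64940040 - 54.1400 * 1.00000000 * 0.55696779 = 7.3036

Answer: Price = 7.3036


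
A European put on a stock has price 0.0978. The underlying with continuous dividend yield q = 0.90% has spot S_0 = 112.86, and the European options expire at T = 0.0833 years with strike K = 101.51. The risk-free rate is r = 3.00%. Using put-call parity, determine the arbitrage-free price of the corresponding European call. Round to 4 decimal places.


Answer: Call price = 11.6166

Derivation:
Put-call parity: C - P = S_0 * exp(-qT) - K * exp(-rT).
S_0 * exp(-qT) = 112.8600 * 0.99925058 = 112.77542057
K * exp(-rT) = 101.5100 * 0.99750412 = 101.25664321
C = P + S*exp(-qT) - K*exp(-rT)
C = 0.0978 + 112.77542057 - 101.25664321 = 11.6166


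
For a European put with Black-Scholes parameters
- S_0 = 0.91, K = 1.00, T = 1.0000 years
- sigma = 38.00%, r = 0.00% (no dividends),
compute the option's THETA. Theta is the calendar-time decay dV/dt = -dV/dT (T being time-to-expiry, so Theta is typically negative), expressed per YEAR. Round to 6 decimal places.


d1 = -0.0581859986; d2 = -0.4381859986
phi(d1) = 0.3982675201; exp(-qT) = 1.0000000000; exp(-rT) = 1.0000000000
Theta = -S*exp(-qT)*phi(d1)*sigma/(2*sqrt(T)) + r*K*exp(-rT)*N(-d2) - q*S*exp(-qT)*N(-d1)
N(-d1) = 0.5231997633; N(-d2) = 0.6693742713; sqrt(T) = 1.0000000000
Term 1 = -0.9100 * 1.0000000000 * 0.3982675201 * 0.3800 / (2 * 1.0000000000) = -0.0688604542
Term 2 = 0.0000 * 1.0000 * 1.0000000000 * 0.6693742713 = 0.0000000000
Term 3 = 0 (no dividend yield, q = 0)
Theta = -0.0688604542 + (0.0000000000) + (0.0000000000) = -0.068860

Answer: Theta = -0.068860


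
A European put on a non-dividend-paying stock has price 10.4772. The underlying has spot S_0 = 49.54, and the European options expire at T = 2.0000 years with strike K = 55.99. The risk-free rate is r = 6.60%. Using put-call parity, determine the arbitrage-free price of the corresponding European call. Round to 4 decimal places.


Put-call parity: C - P = S_0 * exp(-qT) - K * exp(-rT).
S_0 * exp(-qT) = 49.5400 * 1.00000000 = 49.54000000
K * exp(-rT) = 55.9900 * 0.87634100 = 49.06633231
C = P + S*exp(-qT) - K*exp(-rT)
C = 10.4772 + 49.54000000 - 49.06633231 = 10.9509

Answer: Call price = 10.9509


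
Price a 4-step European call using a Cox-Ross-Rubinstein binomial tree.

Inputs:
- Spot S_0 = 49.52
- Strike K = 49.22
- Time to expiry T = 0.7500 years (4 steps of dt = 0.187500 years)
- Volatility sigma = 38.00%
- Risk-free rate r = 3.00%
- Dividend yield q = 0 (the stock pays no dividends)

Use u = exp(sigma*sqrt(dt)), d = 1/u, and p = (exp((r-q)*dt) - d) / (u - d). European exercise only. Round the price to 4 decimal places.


Answer: Price = V(0,0) = 6.7718

Derivation:
dt = T/N = 0.187500
u = exp(sigma*sqrt(dt)) = 1.178856; d = 1/u = 0.848280
p = (exp((r-q)*dt) - d) / (u - d) = 0.476020
Discount per step: exp(-r*dt) = 0.994391
Stock lattice S(k, i) with i counting down-moves:
  k=0: S(0,0) = 49.5200
  k=1: S(1,0) = 58.3770; S(1,1) = 42.0068
  k=2: S(2,0) = 68.8181; S(2,1) = 49.5200; S(2,2) = 35.6335
  k=3: S(3,0) = 81.1266; S(3,1) = 58.3770; S(3,2) = 42.0068; S(3,3) = 30.2272
  k=4: S(4,0) = 95.6366; S(4,1) = 68.8181; S(4,2) = 49.5200; S(4,3) = 35.6335; S(4,4) = 25.6411
Terminal payoffs V(N, i) = max(S_T - K, 0):
  V(4,0) = 46.416633; V(4,1) = 19.598065; V(4,2) = 0.300000; V(4,3) = 0.000000; V(4,4) = 0.000000
Backward induction: V(k, i) = exp(-r*dt) * [p * V(k+1, i) + (1-p) * V(k+1, i+1)].
  V(3,0) = exp(-r*dt) * [p*46.416633 + (1-p)*19.598065] = 32.182702
  V(3,1) = exp(-r*dt) * [p*19.598065 + (1-p)*0.300000] = 9.433055
  V(3,2) = exp(-r*dt) * [p*0.300000 + (1-p)*0.000000] = 0.142005
  V(3,3) = exp(-r*dt) * [p*0.000000 + (1-p)*0.000000] = 0.000000
  V(2,0) = exp(-r*dt) * [p*32.182702 + (1-p)*9.433055] = 20.148687
  V(2,1) = exp(-r*dt) * [p*9.433055 + (1-p)*0.142005] = 4.539126
  V(2,2) = exp(-r*dt) * [p*0.142005 + (1-p)*0.000000] = 0.067218
  V(1,0) = exp(-r*dt) * [p*20.148687 + (1-p)*4.539126] = 11.902450
  V(1,1) = exp(-r*dt) * [p*4.539126 + (1-p)*0.067218] = 2.183618
  V(0,0) = exp(-r*dt) * [p*11.902450 + (1-p)*2.183618] = 6.771778


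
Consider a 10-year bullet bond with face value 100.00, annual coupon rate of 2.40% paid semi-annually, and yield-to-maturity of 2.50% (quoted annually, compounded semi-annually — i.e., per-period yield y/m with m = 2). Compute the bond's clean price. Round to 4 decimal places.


Answer: Price = 99.1200

Derivation:
Coupon per period c = face * coupon_rate / m = 1.200000
Periods per year m = 2; per-period yield y/m = 0.012500
Number of cashflows N = 20
Cashflows (t years, CF_t, discount factor 1/(1+y/m)^(m*t), PV):
  t = 0.5000: CF_t = 1.200000, DF = 0.987654, PV = 1.185185
  t = 1.0000: CF_t = 1.200000, DF = 0.975461, PV = 1.170553
  t = 1.5000: CF_t = 1.200000, DF = 0.963418, PV = 1.156102
  t = 2.0000: CF_t = 1.200000, DF = 0.951524, PV = 1.141829
  t = 2.5000: CF_t = 1.200000, DF = 0.939777, PV = 1.127732
  t = 3.0000: CF_t = 1.200000, DF = 0.928175, PV = 1.113810
  t = 3.5000: CF_t = 1.200000, DF = 0.916716, PV = 1.100059
  t = 4.0000: CF_t = 1.200000, DF = 0.905398, PV = 1.086478
  t = 4.5000: CF_t = 1.200000, DF = 0.894221, PV = 1.073065
  t = 5.0000: CF_t = 1.200000, DF = 0.883181, PV = 1.059817
  t = 5.5000: CF_t = 1.200000, DF = 0.872277, PV = 1.046733
  t = 6.0000: CF_t = 1.200000, DF = 0.861509, PV = 1.033810
  t = 6.5000: CF_t = 1.200000, DF = 0.850873, PV = 1.021047
  t = 7.0000: CF_t = 1.200000, DF = 0.840368, PV = 1.008442
  t = 7.5000: CF_t = 1.200000, DF = 0.829993, PV = 0.995992
  t = 8.0000: CF_t = 1.200000, DF = 0.819746, PV = 0.983696
  t = 8.5000: CF_t = 1.200000, DF = 0.809626, PV = 0.971551
  t = 9.0000: CF_t = 1.200000, DF = 0.799631, PV = 0.959557
  t = 9.5000: CF_t = 1.200000, DF = 0.789759, PV = 0.947710
  t = 10.0000: CF_t = 101.200000, DF = 0.780009, PV = 78.936865
Price P = sum_t PV_t = 99.120034


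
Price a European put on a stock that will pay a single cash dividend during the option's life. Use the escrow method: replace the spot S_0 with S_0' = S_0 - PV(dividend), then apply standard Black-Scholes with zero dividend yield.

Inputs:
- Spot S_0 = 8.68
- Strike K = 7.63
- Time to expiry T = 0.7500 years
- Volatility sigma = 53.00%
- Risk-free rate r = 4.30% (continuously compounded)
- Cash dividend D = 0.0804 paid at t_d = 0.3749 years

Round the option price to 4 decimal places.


PV(D) = D * exp(-r * t_d) = 0.0804 * 0.98400854 = 0.07911429
S_0' = S_0 - PV(D) = 8.6800 - 0.07911429 = 8.60088571
d1 = (ln(S_0'/K) + (r + sigma^2/2)*T) / (sigma*sqrt(T)) = 0.56071570
d2 = d1 - sigma*sqrt(T) = 0.10172224
exp(-rT) = 0.96826449
N(-d1) = 0.28749568; N(-d2) = 0.45948858
P = K * exp(-rT) * N(-d2) - S_0' * N(-d1) = 7.6300 * 0.96826449 * 0.45948858 - 8.60088571 * 0.28749568 = 0.9219

Answer: Price = 0.9219


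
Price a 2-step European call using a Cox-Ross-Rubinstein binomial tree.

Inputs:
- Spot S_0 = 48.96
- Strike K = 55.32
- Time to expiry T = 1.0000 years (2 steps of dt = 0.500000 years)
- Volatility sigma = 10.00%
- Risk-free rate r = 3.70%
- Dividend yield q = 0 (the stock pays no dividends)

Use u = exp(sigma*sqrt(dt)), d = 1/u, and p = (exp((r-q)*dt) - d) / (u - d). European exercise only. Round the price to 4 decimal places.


Answer: Price = V(0,0) = 0.3918

Derivation:
dt = T/N = 0.500000
u = exp(sigma*sqrt(dt)) = 1.073271; d = 1/u = 0.931731
p = (exp((r-q)*dt) - d) / (u - d) = 0.614252
Discount per step: exp(-r*dt) = 0.981670
Stock lattice S(k, i) with i counting down-moves:
  k=0: S(0,0) = 48.9600
  k=1: S(1,0) = 52.5473; S(1,1) = 45.6176
  k=2: S(2,0) = 56.3975; S(2,1) = 48.9600; S(2,2) = 42.5033
Terminal payoffs V(N, i) = max(S_T - K, 0):
  V(2,0) = 1.077509; V(2,1) = 0.000000; V(2,2) = 0.000000
Backward induction: V(k, i) = exp(-r*dt) * [p * V(k+1, i) + (1-p) * V(k+1, i+1)].
  V(1,0) = exp(-r*dt) * [p*1.077509 + (1-p)*0.000000] = 0.649730
  V(1,1) = exp(-r*dt) * [p*0.000000 + (1-p)*0.000000] = 0.000000
  V(0,0) = exp(-r*dt) * [p*0.649730 + (1-p)*0.000000] = 0.391783


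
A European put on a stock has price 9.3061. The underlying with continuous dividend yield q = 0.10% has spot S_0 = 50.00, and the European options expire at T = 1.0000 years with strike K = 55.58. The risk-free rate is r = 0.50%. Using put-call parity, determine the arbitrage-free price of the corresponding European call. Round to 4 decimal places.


Answer: Call price = 3.9533

Derivation:
Put-call parity: C - P = S_0 * exp(-qT) - K * exp(-rT).
S_0 * exp(-qT) = 50.0000 * 0.99900050 = 49.95002499
K * exp(-rT) = 55.5800 * 0.99501248 = 55.30279359
C = P + S*exp(-qT) - K*exp(-rT)
C = 9.3061 + 49.95002499 - 55.30279359 = 3.9533


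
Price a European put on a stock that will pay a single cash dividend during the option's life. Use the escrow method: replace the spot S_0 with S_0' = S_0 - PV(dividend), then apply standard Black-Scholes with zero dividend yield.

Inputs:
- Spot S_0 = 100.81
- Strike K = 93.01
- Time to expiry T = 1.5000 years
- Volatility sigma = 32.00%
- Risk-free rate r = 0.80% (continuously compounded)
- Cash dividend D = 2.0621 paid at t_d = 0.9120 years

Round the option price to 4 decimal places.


PV(D) = D * exp(-r * t_d) = 2.0621 * 0.99273055 = 2.04710967
S_0' = S_0 - PV(D) = 100.8100 - 2.04710967 = 98.76289033
d1 = (ln(S_0'/K) + (r + sigma^2/2)*T) / (sigma*sqrt(T)) = 0.37970897
d2 = d1 - sigma*sqrt(T) = -0.01220939
exp(-rT) = 0.98807171
N(-d1) = 0.35208073; N(-d2) = 0.50487072
P = K * exp(-rT) * N(-d2) - S_0' * N(-d1) = 93.0100 * 0.98807171 * 0.50487072 - 98.76289033 * 0.35208073 = 11.6254

Answer: Price = 11.6254


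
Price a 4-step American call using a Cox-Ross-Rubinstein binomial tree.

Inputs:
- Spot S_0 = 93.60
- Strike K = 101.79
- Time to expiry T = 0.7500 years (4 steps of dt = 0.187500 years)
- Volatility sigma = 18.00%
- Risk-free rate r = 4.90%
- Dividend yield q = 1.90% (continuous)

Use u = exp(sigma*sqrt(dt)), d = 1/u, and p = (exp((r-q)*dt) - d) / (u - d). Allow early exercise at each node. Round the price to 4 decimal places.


Answer: Price = V(0,0) = 3.7429

Derivation:
dt = T/N = 0.187500
u = exp(sigma*sqrt(dt)) = 1.081060; d = 1/u = 0.925018
p = (exp((r-q)*dt) - d) / (u - d) = 0.516674
Discount per step: exp(-r*dt) = 0.990855
Stock lattice S(k, i) with i counting down-moves:
  k=0: S(0,0) = 93.6000
  k=1: S(1,0) = 101.1872; S(1,1) = 86.5817
  k=2: S(2,0) = 109.3895; S(2,1) = 93.6000; S(2,2) = 80.0896
  k=3: S(3,0) = 118.2566; S(3,1) = 101.1872; S(3,2) = 86.5817; S(3,3) = 74.0843
  k=4: S(4,0) = 127.8426; S(4,1) = 109.3895; S(4,2) = 93.6000; S(4,3) = 80.0896; S(4,4) = 68.5293
Terminal payoffs V(N, i) = max(S_T - K, 0):
  V(4,0) = 26.052563; V(4,1) = 7.599505; V(4,2) = 0.000000; V(4,3) = 0.000000; V(4,4) = 0.000000
Backward induction: V(k, i) = exp(-r*dt) * [p * V(k+1, i) + (1-p) * V(k+1, i+1)]; then take max(V_cont, immediate exercise) for American.
  V(3,0) = exp(-r*dt) * [p*26.052563 + (1-p)*7.599505] = 16.977021; exercise = 16.466648; V(3,0) = max -> 16.977021
  V(3,1) = exp(-r*dt) * [p*7.599505 + (1-p)*0.000000] = 3.890556; exercise = 0.000000; V(3,1) = max -> 3.890556
  V(3,2) = exp(-r*dt) * [p*0.000000 + (1-p)*0.000000] = 0.000000; exercise = 0.000000; V(3,2) = max -> 0.000000
  V(3,3) = exp(-r*dt) * [p*0.000000 + (1-p)*0.000000] = 0.000000; exercise = 0.000000; V(3,3) = max -> 0.000000
  V(2,0) = exp(-r*dt) * [p*16.977021 + (1-p)*3.890556] = 10.554572; exercise = 7.599505; V(2,0) = max -> 10.554572
  V(2,1) = exp(-r*dt) * [p*3.890556 + (1-p)*0.000000] = 1.991764; exercise = 0.000000; V(2,1) = max -> 1.991764
  V(2,2) = exp(-r*dt) * [p*0.000000 + (1-p)*0.000000] = 0.000000; exercise = 0.000000; V(2,2) = max -> 0.000000
  V(1,0) = exp(-r*dt) * [p*10.554572 + (1-p)*1.991764] = 6.357265; exercise = 0.000000; V(1,0) = max -> 6.357265
  V(1,1) = exp(-r*dt) * [p*1.991764 + (1-p)*0.000000] = 1.019681; exercise = 0.000000; V(1,1) = max -> 1.019681
  V(0,0) = exp(-r*dt) * [p*6.357265 + (1-p)*1.019681] = 3.742924; exercise = 0.000000; V(0,0) = max -> 3.742924


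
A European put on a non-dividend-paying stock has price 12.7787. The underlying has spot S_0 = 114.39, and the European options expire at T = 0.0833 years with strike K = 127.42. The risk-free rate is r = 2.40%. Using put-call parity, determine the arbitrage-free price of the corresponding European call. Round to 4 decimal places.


Answer: Call price = 0.0032

Derivation:
Put-call parity: C - P = S_0 * exp(-qT) - K * exp(-rT).
S_0 * exp(-qT) = 114.3900 * 1.00000000 = 114.39000000
K * exp(-rT) = 127.4200 * 0.99800280 = 127.16551640
C = P + S*exp(-qT) - K*exp(-rT)
C = 12.7787 + 114.39000000 - 127.16551640 = 0.0032


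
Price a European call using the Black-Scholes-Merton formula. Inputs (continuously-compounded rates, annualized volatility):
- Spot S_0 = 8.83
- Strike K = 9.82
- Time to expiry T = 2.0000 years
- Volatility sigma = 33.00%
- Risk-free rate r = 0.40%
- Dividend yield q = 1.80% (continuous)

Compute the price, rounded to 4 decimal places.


d1 = (ln(S/K) + (r - q + 0.5*sigma^2) * T) / (sigma * sqrt(T)) = -0.05435317
d2 = d1 - sigma * sqrt(T) = -0.52104365
exp(-rT) = 0.99203191; exp(-qT) = 0.96464029
C = S_0 * exp(-qT) * N(d1) - K * exp(-rT) * N(d2)
N(d1) = 0.47832689; N(d2) = 0.30116818
C = 8.8300 * 0.96464029 * 0.47832689 - 9.8200 * 0.99203191 * 0.30116818 = 1.1404

Answer: Price = 1.1404


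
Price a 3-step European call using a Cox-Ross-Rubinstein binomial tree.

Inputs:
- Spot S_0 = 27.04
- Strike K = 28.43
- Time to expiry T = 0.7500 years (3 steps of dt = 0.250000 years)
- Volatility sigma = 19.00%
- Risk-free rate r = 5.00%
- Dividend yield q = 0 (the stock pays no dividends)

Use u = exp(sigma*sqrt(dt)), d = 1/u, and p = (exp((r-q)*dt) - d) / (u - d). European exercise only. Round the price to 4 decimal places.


dt = T/N = 0.250000
u = exp(sigma*sqrt(dt)) = 1.099659; d = 1/u = 0.909373
p = (exp((r-q)*dt) - d) / (u - d) = 0.542371
Discount per step: exp(-r*dt) = 0.987578
Stock lattice S(k, i) with i counting down-moves:
  k=0: S(0,0) = 27.0400
  k=1: S(1,0) = 29.7348; S(1,1) = 24.5894
  k=2: S(2,0) = 32.6981; S(2,1) = 27.0400; S(2,2) = 22.3610
  k=3: S(3,0) = 35.9568; S(3,1) = 29.7348; S(3,2) = 24.5894; S(3,3) = 20.3345
Terminal payoffs V(N, i) = max(S_T - K, 0):
  V(3,0) = 7.526765; V(3,1) = 1.304775; V(3,2) = 0.000000; V(3,3) = 0.000000
Backward induction: V(k, i) = exp(-r*dt) * [p * V(k+1, i) + (1-p) * V(k+1, i+1)].
  V(2,0) = exp(-r*dt) * [p*7.526765 + (1-p)*1.304775] = 4.621272
  V(2,1) = exp(-r*dt) * [p*1.304775 + (1-p)*0.000000] = 0.698881
  V(2,2) = exp(-r*dt) * [p*0.000000 + (1-p)*0.000000] = 0.000000
  V(1,0) = exp(-r*dt) * [p*4.621272 + (1-p)*0.698881] = 2.791163
  V(1,1) = exp(-r*dt) * [p*0.698881 + (1-p)*0.000000] = 0.374344
  V(0,0) = exp(-r*dt) * [p*2.791163 + (1-p)*0.374344] = 1.664223

Answer: Price = V(0,0) = 1.6642


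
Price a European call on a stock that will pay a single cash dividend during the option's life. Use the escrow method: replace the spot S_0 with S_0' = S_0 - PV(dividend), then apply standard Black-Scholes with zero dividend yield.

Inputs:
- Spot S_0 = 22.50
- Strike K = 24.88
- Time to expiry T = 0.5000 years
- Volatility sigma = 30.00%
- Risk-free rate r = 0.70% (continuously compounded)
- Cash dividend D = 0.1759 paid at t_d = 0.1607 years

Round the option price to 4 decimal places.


Answer: Price = 0.9929

Derivation:
PV(D) = D * exp(-r * t_d) = 0.1759 * 0.99887573 = 0.17570224
S_0' = S_0 - PV(D) = 22.5000 - 0.17570224 = 22.32429776
d1 = (ln(S_0'/K) + (r + sigma^2/2)*T) / (sigma*sqrt(T)) = -0.38838357
d2 = d1 - sigma*sqrt(T) = -0.60051561
exp(-rT) = 0.99650612
N(d1) = 0.34886610; N(d2) = 0.27408133
C = S_0' * N(d1) - K * exp(-rT) * N(d2) = 22.32429776 * 0.34886610 - 24.8800 * 0.99650612 * 0.27408133 = 0.9929


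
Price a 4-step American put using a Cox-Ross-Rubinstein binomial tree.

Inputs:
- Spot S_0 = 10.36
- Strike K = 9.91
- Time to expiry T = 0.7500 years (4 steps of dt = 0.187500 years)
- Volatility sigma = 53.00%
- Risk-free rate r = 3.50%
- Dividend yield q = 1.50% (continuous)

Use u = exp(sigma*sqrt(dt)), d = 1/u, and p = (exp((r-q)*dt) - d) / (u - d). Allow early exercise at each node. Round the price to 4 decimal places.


dt = T/N = 0.187500
u = exp(sigma*sqrt(dt)) = 1.257967; d = 1/u = 0.794934
p = (exp((r-q)*dt) - d) / (u - d) = 0.450990
Discount per step: exp(-r*dt) = 0.993459
Stock lattice S(k, i) with i counting down-moves:
  k=0: S(0,0) = 10.3600
  k=1: S(1,0) = 13.0325; S(1,1) = 8.2355
  k=2: S(2,0) = 16.3945; S(2,1) = 10.3600; S(2,2) = 6.5467
  k=3: S(3,0) = 20.6237; S(3,1) = 13.0325; S(3,2) = 8.2355; S(3,3) = 5.2042
  k=4: S(4,0) = 25.9440; S(4,1) = 16.3945; S(4,2) = 10.3600; S(4,3) = 6.5467; S(4,4) = 4.1370
Terminal payoffs V(N, i) = max(K - S_T, 0):
  V(4,0) = 0.000000; V(4,1) = 0.000000; V(4,2) = 0.000000; V(4,3) = 3.363315; V(4,4) = 5.773023
Backward induction: V(k, i) = exp(-r*dt) * [p * V(k+1, i) + (1-p) * V(k+1, i+1)]; then take max(V_cont, immediate exercise) for American.
  V(3,0) = exp(-r*dt) * [p*0.000000 + (1-p)*0.000000] = 0.000000; exercise = 0.000000; V(3,0) = max -> 0.000000
  V(3,1) = exp(-r*dt) * [p*0.000000 + (1-p)*0.000000] = 0.000000; exercise = 0.000000; V(3,1) = max -> 0.000000
  V(3,2) = exp(-r*dt) * [p*0.000000 + (1-p)*3.363315] = 1.834415; exercise = 1.674488; V(3,2) = max -> 1.834415
  V(3,3) = exp(-r*dt) * [p*3.363315 + (1-p)*5.773023] = 4.655615; exercise = 4.705821; V(3,3) = max -> 4.705821
  V(2,0) = exp(-r*dt) * [p*0.000000 + (1-p)*0.000000] = 0.000000; exercise = 0.000000; V(2,0) = max -> 0.000000
  V(2,1) = exp(-r*dt) * [p*0.000000 + (1-p)*1.834415] = 1.000524; exercise = 0.000000; V(2,1) = max -> 1.000524
  V(2,2) = exp(-r*dt) * [p*1.834415 + (1-p)*4.705821] = 3.388534; exercise = 3.363315; V(2,2) = max -> 3.388534
  V(1,0) = exp(-r*dt) * [p*0.000000 + (1-p)*1.000524] = 0.545704; exercise = 0.000000; V(1,0) = max -> 0.545704
  V(1,1) = exp(-r*dt) * [p*1.000524 + (1-p)*3.388534] = 2.296445; exercise = 1.674488; V(1,1) = max -> 2.296445
  V(0,0) = exp(-r*dt) * [p*0.545704 + (1-p)*2.296445] = 1.497021; exercise = 0.000000; V(0,0) = max -> 1.497021

Answer: Price = V(0,0) = 1.4970
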